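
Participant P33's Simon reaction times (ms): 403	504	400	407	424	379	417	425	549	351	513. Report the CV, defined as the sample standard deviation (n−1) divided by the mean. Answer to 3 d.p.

0.141

n = 11, Σ = 4772, M = 433.8182
Σ(x−M)² = 37595.636; s = √(37595.636/10) = 61.3153
CV = 61.3153 / 433.8182 = 0.14134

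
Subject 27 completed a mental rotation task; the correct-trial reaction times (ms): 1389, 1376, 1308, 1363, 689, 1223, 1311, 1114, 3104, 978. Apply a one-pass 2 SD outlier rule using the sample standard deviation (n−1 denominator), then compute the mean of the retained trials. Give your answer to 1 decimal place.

1194.6 ms

n = 10, ΣRT = 13855, M = 1385.500
Σ(x−M)² = 3716694.50; s = √(3716694.50/9) = 642.624
Cutoffs: 1385.500 ± 2·642.624 → [100.3, 2670.7]
Outside: 3104 → excluded.
Retained (n=9): Σ = 10751, mean = 10751/9 = 1194.556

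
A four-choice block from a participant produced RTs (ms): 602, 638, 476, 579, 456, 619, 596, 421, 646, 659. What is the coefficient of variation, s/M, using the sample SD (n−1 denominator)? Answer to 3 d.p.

n = 10, Σ = 5692, M = 569.2000
Σ(x−M)² = 66529.600; s = √(66529.600/9) = 85.9778
CV = 85.9778 / 569.2000 = 0.15105

0.151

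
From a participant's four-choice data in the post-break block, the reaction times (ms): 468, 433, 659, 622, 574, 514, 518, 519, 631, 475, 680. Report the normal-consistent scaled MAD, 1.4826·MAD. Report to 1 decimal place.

81.5 ms

Sorted: 433, 468, 475, 514, 518, 519, 574, 622, 631, 659, 680 → median = 519
|x − 519| sorted: 0, 1, 5, 44, 51, 55, 86, 103, 112, 140, 161 → MAD = 55
Robust SD ≈ 1.4826 × 55 = 81.543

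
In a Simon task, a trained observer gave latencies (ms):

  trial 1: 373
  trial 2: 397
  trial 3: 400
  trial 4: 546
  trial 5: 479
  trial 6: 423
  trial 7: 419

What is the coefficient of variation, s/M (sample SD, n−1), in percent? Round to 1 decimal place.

n = 7, Σ = 3037, M = 433.8571
Σ(x−M)² = 21160.857; s = √(21160.857/6) = 59.3869
CV = 59.3869 / 433.8571 = 0.13688 = 13.688%

13.7%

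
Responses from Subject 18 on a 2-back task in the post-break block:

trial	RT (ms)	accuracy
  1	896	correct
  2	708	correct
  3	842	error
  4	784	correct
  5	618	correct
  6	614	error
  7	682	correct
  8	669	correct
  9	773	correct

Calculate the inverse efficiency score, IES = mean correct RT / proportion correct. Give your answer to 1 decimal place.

Correct trials (n=7): 896, 708, 784, 618, 682, 669, 773
Mean correct RT = 5130/7 = 732.8571 ms
Proportion correct = 7/9
IES = 732.8571 / (7/9) = 942.245 ms

942.2 ms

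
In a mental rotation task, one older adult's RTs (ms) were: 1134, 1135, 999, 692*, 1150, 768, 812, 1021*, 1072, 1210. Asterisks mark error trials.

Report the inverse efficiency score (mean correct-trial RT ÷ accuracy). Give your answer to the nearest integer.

Correct trials (n=8): 1134, 1135, 999, 1150, 768, 812, 1072, 1210
Mean correct RT = 8280/8 = 1035.0000 ms
Proportion correct = 8/10
IES = 1035.0000 / (8/10) = 1293.750 ms

1294 ms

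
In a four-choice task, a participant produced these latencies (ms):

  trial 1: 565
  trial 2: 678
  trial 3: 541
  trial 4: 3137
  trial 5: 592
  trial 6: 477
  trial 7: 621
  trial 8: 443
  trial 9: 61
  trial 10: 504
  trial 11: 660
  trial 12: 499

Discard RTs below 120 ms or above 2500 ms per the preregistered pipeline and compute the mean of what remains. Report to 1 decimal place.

Excluded: 61, 3137
Retained (n=10): Σ = 5580
Mean = 5580/10 = 558.0000

558.0 ms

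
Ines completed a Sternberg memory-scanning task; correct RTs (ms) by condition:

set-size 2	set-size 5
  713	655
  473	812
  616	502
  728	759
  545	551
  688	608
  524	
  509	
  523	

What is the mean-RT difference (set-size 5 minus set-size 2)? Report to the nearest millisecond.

57 ms

M(set-size 2) = 5319/9 = 591.000
M(set-size 5) = 3887/6 = 647.833
Difference = 647.833 − 591.000 = 56.833 ms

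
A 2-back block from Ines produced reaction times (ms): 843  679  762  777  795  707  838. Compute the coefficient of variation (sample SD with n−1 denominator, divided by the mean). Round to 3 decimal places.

0.080

n = 7, Σ = 5401, M = 771.5714
Σ(x−M)² = 22923.714; s = √(22923.714/6) = 61.8112
CV = 61.8112 / 771.5714 = 0.08011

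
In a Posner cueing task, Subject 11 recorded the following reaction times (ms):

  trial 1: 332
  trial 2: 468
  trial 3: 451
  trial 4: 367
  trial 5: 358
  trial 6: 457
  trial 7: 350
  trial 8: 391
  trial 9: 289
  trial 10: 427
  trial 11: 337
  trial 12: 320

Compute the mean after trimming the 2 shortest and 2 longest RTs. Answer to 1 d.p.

376.6 ms

Sorted: 289, 320, 332, 337, 350, 358, 367, 391, 427, 451, 457, 468
Drop lowest 2 (289, 320) and highest 2 (457, 468)
Remaining (n=8): Σ = 3013, mean = 3013/8 = 376.625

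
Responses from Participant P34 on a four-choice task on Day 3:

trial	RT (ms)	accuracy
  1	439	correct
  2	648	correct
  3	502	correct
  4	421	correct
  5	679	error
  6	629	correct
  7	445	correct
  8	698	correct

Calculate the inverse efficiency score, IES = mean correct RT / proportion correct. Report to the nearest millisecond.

617 ms

Correct trials (n=7): 439, 648, 502, 421, 629, 445, 698
Mean correct RT = 3782/7 = 540.2857 ms
Proportion correct = 7/8
IES = 540.2857 / (7/8) = 617.469 ms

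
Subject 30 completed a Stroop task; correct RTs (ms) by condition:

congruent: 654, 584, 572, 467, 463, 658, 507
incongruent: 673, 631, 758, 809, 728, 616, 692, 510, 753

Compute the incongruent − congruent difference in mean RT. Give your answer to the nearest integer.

128 ms

M(congruent) = 3905/7 = 557.857
M(incongruent) = 6170/9 = 685.556
Difference = 685.556 − 557.857 = 127.698 ms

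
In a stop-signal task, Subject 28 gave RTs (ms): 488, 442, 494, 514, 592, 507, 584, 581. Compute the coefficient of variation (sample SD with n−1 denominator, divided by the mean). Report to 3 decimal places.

0.104

n = 8, Σ = 4202, M = 525.2500
Σ(x−M)² = 20769.500; s = √(20769.500/7) = 54.4708
CV = 54.4708 / 525.2500 = 0.10370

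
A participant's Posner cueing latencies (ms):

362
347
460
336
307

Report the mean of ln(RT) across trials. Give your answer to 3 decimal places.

5.883

ln(RT): 5.8916, 5.8493, 6.1312, 5.8171, 5.7268
Σ ln(RT) = 29.4162
Mean = 29.4162/5 = 5.88323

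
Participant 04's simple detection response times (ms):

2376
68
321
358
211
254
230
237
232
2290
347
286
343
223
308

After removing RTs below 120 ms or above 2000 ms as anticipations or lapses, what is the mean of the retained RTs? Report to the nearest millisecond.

279 ms

Excluded: 68, 2290, 2376
Retained (n=12): Σ = 3350
Mean = 3350/12 = 279.1667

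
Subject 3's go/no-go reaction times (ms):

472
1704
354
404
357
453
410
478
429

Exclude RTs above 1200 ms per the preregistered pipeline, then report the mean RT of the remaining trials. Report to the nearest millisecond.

Excluded: 1704
Retained (n=8): Σ = 3357
Mean = 3357/8 = 419.6250

420 ms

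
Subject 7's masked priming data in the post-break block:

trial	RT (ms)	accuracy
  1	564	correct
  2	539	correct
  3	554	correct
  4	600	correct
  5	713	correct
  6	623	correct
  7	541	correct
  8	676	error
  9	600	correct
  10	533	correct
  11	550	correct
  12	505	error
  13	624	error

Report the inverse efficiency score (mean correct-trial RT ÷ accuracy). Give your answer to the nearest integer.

756 ms

Correct trials (n=10): 564, 539, 554, 600, 713, 623, 541, 600, 533, 550
Mean correct RT = 5817/10 = 581.7000 ms
Proportion correct = 10/13
IES = 581.7000 / (10/13) = 756.210 ms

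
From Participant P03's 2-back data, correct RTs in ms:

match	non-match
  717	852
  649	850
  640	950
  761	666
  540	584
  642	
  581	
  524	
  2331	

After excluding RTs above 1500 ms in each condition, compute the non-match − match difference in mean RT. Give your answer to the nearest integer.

149 ms

match: exclude 2331
M(match) = 5054/8 = 631.750
M(non-match) = 3902/5 = 780.400
Difference = 780.400 − 631.750 = 148.650 ms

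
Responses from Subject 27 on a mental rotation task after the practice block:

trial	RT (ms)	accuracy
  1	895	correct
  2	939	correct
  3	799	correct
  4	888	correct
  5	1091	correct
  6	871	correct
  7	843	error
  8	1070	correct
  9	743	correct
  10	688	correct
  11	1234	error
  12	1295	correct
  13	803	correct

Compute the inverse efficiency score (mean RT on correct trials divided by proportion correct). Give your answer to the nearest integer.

Correct trials (n=11): 895, 939, 799, 888, 1091, 871, 1070, 743, 688, 1295, 803
Mean correct RT = 10082/11 = 916.5455 ms
Proportion correct = 11/13
IES = 916.5455 / (11/13) = 1083.190 ms

1083 ms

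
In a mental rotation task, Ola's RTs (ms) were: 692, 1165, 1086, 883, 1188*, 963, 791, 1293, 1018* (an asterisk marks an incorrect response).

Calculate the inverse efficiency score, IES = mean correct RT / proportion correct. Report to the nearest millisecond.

1262 ms

Correct trials (n=7): 692, 1165, 1086, 883, 963, 791, 1293
Mean correct RT = 6873/7 = 981.8571 ms
Proportion correct = 7/9
IES = 981.8571 / (7/9) = 1262.388 ms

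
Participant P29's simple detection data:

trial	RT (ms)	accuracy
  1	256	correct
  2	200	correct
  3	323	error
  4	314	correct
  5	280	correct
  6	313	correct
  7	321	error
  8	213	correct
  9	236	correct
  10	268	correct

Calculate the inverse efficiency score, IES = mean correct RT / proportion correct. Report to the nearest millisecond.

Correct trials (n=8): 256, 200, 314, 280, 313, 213, 236, 268
Mean correct RT = 2080/8 = 260.0000 ms
Proportion correct = 8/10
IES = 260.0000 / (8/10) = 325.000 ms

325 ms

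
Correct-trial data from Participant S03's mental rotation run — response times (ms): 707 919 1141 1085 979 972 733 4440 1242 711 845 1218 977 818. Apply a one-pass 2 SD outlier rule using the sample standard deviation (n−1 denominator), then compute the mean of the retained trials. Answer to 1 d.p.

n = 14, ΣRT = 16787, M = 1199.071
Σ(x−M)² = 11718104.93; s = √(11718104.93/13) = 949.417
Cutoffs: 1199.071 ± 2·949.417 → [-699.8, 3097.9]
Outside: 4440 → excluded.
Retained (n=13): Σ = 12347, mean = 12347/13 = 949.769

949.8 ms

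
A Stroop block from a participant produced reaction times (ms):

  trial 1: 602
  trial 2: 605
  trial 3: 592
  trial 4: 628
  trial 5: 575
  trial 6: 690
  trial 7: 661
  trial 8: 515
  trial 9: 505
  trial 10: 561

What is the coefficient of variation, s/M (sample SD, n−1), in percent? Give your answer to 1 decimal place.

n = 10, Σ = 5934, M = 593.4000
Σ(x−M)² = 30658.400; s = √(30658.400/9) = 58.3651
CV = 58.3651 / 593.4000 = 0.09836 = 9.836%

9.8%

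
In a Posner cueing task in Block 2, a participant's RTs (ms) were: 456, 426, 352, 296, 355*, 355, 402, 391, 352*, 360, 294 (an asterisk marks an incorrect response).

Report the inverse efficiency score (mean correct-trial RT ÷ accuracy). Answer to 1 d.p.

Correct trials (n=9): 456, 426, 352, 296, 355, 402, 391, 360, 294
Mean correct RT = 3332/9 = 370.2222 ms
Proportion correct = 9/11
IES = 370.2222 / (9/11) = 452.494 ms

452.5 ms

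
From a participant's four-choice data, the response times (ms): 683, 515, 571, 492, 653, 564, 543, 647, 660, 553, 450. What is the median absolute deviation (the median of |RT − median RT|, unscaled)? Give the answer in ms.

72 ms

Sorted: 450, 492, 515, 543, 553, 564, 571, 647, 653, 660, 683 → median = 564
|x − 564|: 119, 49, 7, 72, 89, 0, 21, 83, 96, 11, 114
Sorted deviations: 0, 7, 11, 21, 49, 72, 83, 89, 96, 114, 119 → MAD = 72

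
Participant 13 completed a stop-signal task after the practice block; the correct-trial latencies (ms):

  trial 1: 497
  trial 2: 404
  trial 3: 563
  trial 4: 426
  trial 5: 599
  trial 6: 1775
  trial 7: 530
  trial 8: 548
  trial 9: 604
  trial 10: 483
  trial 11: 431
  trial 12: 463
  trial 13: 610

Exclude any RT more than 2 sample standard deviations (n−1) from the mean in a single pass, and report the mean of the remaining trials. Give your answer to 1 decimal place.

n = 13, ΣRT = 7933, M = 610.231
Σ(x−M)² = 1528674.31; s = √(1528674.31/12) = 356.917
Cutoffs: 610.231 ± 2·356.917 → [-103.6, 1324.1]
Outside: 1775 → excluded.
Retained (n=12): Σ = 6158, mean = 6158/12 = 513.167

513.2 ms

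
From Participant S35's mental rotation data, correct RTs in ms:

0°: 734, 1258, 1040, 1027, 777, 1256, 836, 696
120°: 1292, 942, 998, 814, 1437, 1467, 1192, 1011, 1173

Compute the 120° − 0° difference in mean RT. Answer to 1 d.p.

194.3 ms

M(0°) = 7624/8 = 953.000
M(120°) = 10326/9 = 1147.333
Difference = 1147.333 − 953.000 = 194.333 ms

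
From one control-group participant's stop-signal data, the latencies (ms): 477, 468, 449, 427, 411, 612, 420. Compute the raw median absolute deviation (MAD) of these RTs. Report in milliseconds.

Sorted: 411, 420, 427, 449, 468, 477, 612 → median = 449
|x − 449|: 28, 19, 0, 22, 38, 163, 29
Sorted deviations: 0, 19, 22, 28, 29, 38, 163 → MAD = 28

28 ms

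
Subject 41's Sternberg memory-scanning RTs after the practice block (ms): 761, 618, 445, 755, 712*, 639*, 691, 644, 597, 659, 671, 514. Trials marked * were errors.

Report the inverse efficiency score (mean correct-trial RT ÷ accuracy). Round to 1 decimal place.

762.6 ms

Correct trials (n=10): 761, 618, 445, 755, 691, 644, 597, 659, 671, 514
Mean correct RT = 6355/10 = 635.5000 ms
Proportion correct = 10/12
IES = 635.5000 / (10/12) = 762.600 ms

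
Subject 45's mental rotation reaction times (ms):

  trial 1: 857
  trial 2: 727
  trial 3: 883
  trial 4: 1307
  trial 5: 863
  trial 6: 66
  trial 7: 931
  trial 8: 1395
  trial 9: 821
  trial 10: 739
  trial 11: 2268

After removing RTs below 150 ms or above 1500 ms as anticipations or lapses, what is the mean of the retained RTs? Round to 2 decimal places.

947.00 ms

Excluded: 66, 2268
Retained (n=9): Σ = 8523
Mean = 8523/9 = 947.0000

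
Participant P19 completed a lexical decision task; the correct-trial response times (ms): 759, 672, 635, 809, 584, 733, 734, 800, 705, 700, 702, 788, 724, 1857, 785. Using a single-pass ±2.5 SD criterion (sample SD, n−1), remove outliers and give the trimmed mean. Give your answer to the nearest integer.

724 ms

n = 15, ΣRT = 11987, M = 799.133
Σ(x−M)² = 1252883.73; s = √(1252883.73/14) = 299.152
Cutoffs: 799.133 ± 2.5·299.152 → [51.3, 1547.0]
Outside: 1857 → excluded.
Retained (n=14): Σ = 10130, mean = 10130/14 = 723.571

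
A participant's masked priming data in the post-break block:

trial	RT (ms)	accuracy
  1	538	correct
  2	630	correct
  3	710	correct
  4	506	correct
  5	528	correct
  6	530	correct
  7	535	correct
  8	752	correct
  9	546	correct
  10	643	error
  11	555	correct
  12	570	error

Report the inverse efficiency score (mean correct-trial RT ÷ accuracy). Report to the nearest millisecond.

Correct trials (n=10): 538, 630, 710, 506, 528, 530, 535, 752, 546, 555
Mean correct RT = 5830/10 = 583.0000 ms
Proportion correct = 10/12
IES = 583.0000 / (10/12) = 699.600 ms

700 ms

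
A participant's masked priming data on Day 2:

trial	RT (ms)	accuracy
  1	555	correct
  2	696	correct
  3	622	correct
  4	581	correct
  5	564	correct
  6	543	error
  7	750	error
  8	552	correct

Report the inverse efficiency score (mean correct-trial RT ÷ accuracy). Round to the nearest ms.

Correct trials (n=6): 555, 696, 622, 581, 564, 552
Mean correct RT = 3570/6 = 595.0000 ms
Proportion correct = 6/8
IES = 595.0000 / (6/8) = 793.333 ms

793 ms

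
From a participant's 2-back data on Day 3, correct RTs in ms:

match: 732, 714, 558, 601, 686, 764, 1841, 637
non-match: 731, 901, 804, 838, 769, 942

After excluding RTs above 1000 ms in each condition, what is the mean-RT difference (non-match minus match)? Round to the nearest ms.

161 ms

match: exclude 1841
M(match) = 4692/7 = 670.286
M(non-match) = 4985/6 = 830.833
Difference = 830.833 − 670.286 = 160.548 ms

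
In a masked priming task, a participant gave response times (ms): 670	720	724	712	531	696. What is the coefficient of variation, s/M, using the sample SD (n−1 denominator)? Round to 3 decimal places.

0.109

n = 6, Σ = 4053, M = 675.5000
Σ(x−M)² = 26995.500; s = √(26995.500/5) = 73.4786
CV = 73.4786 / 675.5000 = 0.10878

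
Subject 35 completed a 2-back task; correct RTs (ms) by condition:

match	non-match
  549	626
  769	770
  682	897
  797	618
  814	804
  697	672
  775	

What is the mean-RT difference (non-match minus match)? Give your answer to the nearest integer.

M(match) = 5083/7 = 726.143
M(non-match) = 4387/6 = 731.167
Difference = 731.167 − 726.143 = 5.024 ms

5 ms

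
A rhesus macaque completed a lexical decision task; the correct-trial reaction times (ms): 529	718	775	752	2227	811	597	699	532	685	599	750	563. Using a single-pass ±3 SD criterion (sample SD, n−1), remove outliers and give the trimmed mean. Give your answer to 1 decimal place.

n = 13, ΣRT = 10237, M = 787.462
Σ(x−M)² = 2353029.23; s = √(2353029.23/12) = 442.816
Cutoffs: 787.462 ± 3·442.816 → [-541.0, 2115.9]
Outside: 2227 → excluded.
Retained (n=12): Σ = 8010, mean = 8010/12 = 667.500

667.5 ms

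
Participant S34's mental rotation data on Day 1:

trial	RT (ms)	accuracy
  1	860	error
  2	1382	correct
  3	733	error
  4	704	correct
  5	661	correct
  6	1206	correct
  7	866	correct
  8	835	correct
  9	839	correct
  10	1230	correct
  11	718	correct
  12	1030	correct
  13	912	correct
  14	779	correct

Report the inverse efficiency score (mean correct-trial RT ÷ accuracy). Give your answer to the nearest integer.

1085 ms

Correct trials (n=12): 1382, 704, 661, 1206, 866, 835, 839, 1230, 718, 1030, 912, 779
Mean correct RT = 11162/12 = 930.1667 ms
Proportion correct = 12/14
IES = 930.1667 / (12/14) = 1085.194 ms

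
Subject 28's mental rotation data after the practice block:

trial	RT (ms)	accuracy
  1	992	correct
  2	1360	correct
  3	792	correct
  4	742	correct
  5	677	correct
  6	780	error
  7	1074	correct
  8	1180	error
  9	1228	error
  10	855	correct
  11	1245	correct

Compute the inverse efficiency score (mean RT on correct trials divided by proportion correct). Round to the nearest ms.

Correct trials (n=8): 992, 1360, 792, 742, 677, 1074, 855, 1245
Mean correct RT = 7737/8 = 967.1250 ms
Proportion correct = 8/11
IES = 967.1250 / (8/11) = 1329.797 ms

1330 ms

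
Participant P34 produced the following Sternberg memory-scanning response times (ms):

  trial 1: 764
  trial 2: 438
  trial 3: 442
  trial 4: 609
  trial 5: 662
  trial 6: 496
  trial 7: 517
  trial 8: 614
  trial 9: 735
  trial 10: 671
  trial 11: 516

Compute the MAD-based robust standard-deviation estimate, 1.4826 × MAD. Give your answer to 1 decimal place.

Sorted: 438, 442, 496, 516, 517, 609, 614, 662, 671, 735, 764 → median = 609
|x − 609| sorted: 0, 5, 53, 62, 92, 93, 113, 126, 155, 167, 171 → MAD = 93
Robust SD ≈ 1.4826 × 93 = 137.882

137.9 ms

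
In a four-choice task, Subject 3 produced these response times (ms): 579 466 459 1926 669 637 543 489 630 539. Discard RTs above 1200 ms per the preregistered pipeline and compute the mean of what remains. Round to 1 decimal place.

Excluded: 1926
Retained (n=9): Σ = 5011
Mean = 5011/9 = 556.7778

556.8 ms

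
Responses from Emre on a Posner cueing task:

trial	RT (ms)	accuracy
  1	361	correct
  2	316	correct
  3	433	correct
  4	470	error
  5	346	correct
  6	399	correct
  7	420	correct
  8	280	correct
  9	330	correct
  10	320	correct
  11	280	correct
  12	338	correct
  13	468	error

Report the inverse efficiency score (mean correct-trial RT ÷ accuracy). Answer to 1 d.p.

Correct trials (n=11): 361, 316, 433, 346, 399, 420, 280, 330, 320, 280, 338
Mean correct RT = 3823/11 = 347.5455 ms
Proportion correct = 11/13
IES = 347.5455 / (11/13) = 410.736 ms

410.7 ms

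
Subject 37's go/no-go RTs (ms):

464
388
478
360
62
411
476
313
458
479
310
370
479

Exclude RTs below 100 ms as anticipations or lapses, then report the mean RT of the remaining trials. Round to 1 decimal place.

415.5 ms

Excluded: 62
Retained (n=12): Σ = 4986
Mean = 4986/12 = 415.5000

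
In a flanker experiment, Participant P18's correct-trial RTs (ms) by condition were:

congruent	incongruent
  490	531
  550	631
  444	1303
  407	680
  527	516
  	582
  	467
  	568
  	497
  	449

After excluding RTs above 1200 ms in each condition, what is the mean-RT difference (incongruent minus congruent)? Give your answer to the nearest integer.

63 ms

incongruent: exclude 1303
M(congruent) = 2418/5 = 483.600
M(incongruent) = 4921/9 = 546.778
Difference = 546.778 − 483.600 = 63.178 ms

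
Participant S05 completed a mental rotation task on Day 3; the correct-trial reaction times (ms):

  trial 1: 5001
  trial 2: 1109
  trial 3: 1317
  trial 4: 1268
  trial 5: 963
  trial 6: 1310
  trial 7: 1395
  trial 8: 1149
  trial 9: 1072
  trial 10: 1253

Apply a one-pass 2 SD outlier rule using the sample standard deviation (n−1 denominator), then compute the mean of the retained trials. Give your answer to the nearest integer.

1204 ms

n = 10, ΣRT = 15837, M = 1583.700
Σ(x−M)² = 13130026.10; s = √(13130026.10/9) = 1207.846
Cutoffs: 1583.700 ± 2·1207.846 → [-832.0, 3999.4]
Outside: 5001 → excluded.
Retained (n=9): Σ = 10836, mean = 10836/9 = 1204.000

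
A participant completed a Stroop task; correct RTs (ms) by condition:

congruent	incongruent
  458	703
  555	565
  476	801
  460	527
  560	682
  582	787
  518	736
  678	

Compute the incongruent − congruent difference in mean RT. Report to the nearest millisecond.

150 ms

M(congruent) = 4287/8 = 535.875
M(incongruent) = 4801/7 = 685.857
Difference = 685.857 − 535.875 = 149.982 ms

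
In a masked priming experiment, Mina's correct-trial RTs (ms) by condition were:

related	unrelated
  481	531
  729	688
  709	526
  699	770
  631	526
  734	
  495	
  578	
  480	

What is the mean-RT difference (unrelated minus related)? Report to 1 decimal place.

-6.9 ms

M(related) = 5536/9 = 615.111
M(unrelated) = 3041/5 = 608.200
Difference = 608.200 − 615.111 = -6.911 ms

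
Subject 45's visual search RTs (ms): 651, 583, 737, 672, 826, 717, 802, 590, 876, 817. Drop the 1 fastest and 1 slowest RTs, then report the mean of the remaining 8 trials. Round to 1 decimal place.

726.5 ms

Sorted: 583, 590, 651, 672, 717, 737, 802, 817, 826, 876
Drop lowest 1 (583) and highest 1 (876)
Remaining (n=8): Σ = 5812, mean = 5812/8 = 726.500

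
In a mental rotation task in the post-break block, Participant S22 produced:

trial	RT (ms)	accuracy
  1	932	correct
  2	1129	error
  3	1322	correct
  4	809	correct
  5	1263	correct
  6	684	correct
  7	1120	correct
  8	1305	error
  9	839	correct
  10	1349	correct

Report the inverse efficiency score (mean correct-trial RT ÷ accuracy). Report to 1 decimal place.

Correct trials (n=8): 932, 1322, 809, 1263, 684, 1120, 839, 1349
Mean correct RT = 8318/8 = 1039.7500 ms
Proportion correct = 8/10
IES = 1039.7500 / (8/10) = 1299.688 ms

1299.7 ms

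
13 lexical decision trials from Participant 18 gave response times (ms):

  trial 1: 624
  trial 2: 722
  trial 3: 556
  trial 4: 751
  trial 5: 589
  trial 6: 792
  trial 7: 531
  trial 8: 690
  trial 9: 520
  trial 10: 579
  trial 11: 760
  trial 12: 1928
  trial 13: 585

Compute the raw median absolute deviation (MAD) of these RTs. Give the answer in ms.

93 ms

Sorted: 520, 531, 556, 579, 585, 589, 624, 690, 722, 751, 760, 792, 1928 → median = 624
|x − 624|: 0, 98, 68, 127, 35, 168, 93, 66, 104, 45, 136, 1304, 39
Sorted deviations: 0, 35, 39, 45, 66, 68, 93, 98, 104, 127, 136, 168, 1304 → MAD = 93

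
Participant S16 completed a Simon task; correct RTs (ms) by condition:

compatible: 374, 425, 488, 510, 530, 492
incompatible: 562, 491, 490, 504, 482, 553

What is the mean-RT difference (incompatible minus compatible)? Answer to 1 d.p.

43.8 ms

M(compatible) = 2819/6 = 469.833
M(incompatible) = 3082/6 = 513.667
Difference = 513.667 − 469.833 = 43.833 ms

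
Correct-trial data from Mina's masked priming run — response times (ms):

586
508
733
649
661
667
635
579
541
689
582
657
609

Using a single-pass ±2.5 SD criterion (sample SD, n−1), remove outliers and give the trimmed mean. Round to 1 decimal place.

622.8 ms

n = 13, ΣRT = 8096, M = 622.769
Σ(x−M)² = 46942.31; s = √(46942.31/12) = 62.545
Cutoffs: 622.769 ± 2.5·62.545 → [466.4, 779.1]
No RTs fall outside the cutoffs; all 13 retained. Mean = 8096/13 = 622.769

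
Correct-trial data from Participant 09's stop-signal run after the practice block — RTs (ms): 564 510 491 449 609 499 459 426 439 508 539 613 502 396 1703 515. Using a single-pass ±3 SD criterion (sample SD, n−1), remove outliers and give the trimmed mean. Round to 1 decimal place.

n = 16, ΣRT = 9222, M = 576.375
Σ(x−M)² = 1408915.75; s = √(1408915.75/15) = 306.476
Cutoffs: 576.375 ± 3·306.476 → [-343.1, 1495.8]
Outside: 1703 → excluded.
Retained (n=15): Σ = 7519, mean = 7519/15 = 501.267

501.3 ms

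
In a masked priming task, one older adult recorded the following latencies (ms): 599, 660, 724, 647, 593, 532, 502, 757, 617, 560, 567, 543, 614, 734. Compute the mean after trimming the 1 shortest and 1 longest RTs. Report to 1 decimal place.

Sorted: 502, 532, 543, 560, 567, 593, 599, 614, 617, 647, 660, 724, 734, 757
Drop lowest 1 (502) and highest 1 (757)
Remaining (n=12): Σ = 7390, mean = 7390/12 = 615.833

615.8 ms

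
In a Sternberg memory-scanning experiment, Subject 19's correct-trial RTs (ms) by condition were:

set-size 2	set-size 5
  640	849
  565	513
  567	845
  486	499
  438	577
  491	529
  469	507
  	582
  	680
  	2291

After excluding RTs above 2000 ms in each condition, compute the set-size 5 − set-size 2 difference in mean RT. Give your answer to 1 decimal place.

97.8 ms

set-size 5: exclude 2291
M(set-size 2) = 3656/7 = 522.286
M(set-size 5) = 5581/9 = 620.111
Difference = 620.111 − 522.286 = 97.825 ms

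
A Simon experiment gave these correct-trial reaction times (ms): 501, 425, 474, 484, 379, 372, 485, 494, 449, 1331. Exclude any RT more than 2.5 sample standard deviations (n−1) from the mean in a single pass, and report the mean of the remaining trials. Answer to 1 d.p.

451.4 ms

n = 10, ΣRT = 5394, M = 539.400
Σ(x−M)² = 715482.40; s = √(715482.40/9) = 281.954
Cutoffs: 539.400 ± 2.5·281.954 → [-165.5, 1244.3]
Outside: 1331 → excluded.
Retained (n=9): Σ = 4063, mean = 4063/9 = 451.444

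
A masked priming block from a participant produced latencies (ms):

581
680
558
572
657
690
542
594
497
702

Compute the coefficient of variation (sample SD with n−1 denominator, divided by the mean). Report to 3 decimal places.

0.116

n = 10, Σ = 6073, M = 607.3000
Σ(x−M)² = 44538.100; s = √(44538.100/9) = 70.3468
CV = 70.3468 / 607.3000 = 0.11584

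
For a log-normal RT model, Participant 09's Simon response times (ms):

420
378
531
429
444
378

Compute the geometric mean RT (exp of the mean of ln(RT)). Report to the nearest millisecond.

ln(RT): 6.0403, 5.9349, 6.2748, 6.0615, 6.0958, 5.9349
Mean ln(RT) = 36.3421/6 = 6.05701
Geometric mean = exp(6.05701) = 427.10 ms

427 ms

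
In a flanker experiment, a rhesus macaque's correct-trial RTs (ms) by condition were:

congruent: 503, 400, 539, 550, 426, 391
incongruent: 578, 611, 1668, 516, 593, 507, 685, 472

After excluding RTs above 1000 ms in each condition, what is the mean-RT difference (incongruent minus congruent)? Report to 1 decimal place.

incongruent: exclude 1668
M(congruent) = 2809/6 = 468.167
M(incongruent) = 3962/7 = 566.000
Difference = 566.000 − 468.167 = 97.833 ms

97.8 ms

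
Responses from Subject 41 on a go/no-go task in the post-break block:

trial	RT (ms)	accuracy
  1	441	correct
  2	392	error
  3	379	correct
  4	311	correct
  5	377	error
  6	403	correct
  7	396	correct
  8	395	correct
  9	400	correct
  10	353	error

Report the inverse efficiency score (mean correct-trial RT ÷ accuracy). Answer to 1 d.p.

556.1 ms

Correct trials (n=7): 441, 379, 311, 403, 396, 395, 400
Mean correct RT = 2725/7 = 389.2857 ms
Proportion correct = 7/10
IES = 389.2857 / (7/10) = 556.122 ms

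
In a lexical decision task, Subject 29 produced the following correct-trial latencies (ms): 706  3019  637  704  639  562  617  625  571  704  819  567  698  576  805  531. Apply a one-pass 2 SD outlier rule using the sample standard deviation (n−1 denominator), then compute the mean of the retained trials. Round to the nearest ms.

651 ms

n = 16, ΣRT = 12780, M = 798.750
Σ(x−M)² = 5364509.00; s = √(5364509.00/15) = 598.025
Cutoffs: 798.750 ± 2·598.025 → [-397.3, 1994.8]
Outside: 3019 → excluded.
Retained (n=15): Σ = 9761, mean = 9761/15 = 650.733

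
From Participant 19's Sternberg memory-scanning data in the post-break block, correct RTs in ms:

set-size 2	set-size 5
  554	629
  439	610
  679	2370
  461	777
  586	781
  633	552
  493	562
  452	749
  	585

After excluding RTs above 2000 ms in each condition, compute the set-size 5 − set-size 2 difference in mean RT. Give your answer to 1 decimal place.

set-size 5: exclude 2370
M(set-size 2) = 4297/8 = 537.125
M(set-size 5) = 5245/8 = 655.625
Difference = 655.625 − 537.125 = 118.500 ms

118.5 ms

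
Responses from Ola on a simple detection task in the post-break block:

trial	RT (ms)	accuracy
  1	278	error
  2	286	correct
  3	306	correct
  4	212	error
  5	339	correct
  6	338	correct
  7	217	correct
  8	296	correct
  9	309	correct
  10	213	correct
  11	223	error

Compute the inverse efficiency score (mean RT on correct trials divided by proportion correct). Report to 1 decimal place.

396.0 ms

Correct trials (n=8): 286, 306, 339, 338, 217, 296, 309, 213
Mean correct RT = 2304/8 = 288.0000 ms
Proportion correct = 8/11
IES = 288.0000 / (8/11) = 396.000 ms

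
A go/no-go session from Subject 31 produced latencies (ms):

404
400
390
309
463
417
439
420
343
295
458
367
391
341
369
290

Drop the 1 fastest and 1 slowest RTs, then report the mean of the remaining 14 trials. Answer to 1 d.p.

381.6 ms

Sorted: 290, 295, 309, 341, 343, 367, 369, 390, 391, 400, 404, 417, 420, 439, 458, 463
Drop lowest 1 (290) and highest 1 (463)
Remaining (n=14): Σ = 5343, mean = 5343/14 = 381.643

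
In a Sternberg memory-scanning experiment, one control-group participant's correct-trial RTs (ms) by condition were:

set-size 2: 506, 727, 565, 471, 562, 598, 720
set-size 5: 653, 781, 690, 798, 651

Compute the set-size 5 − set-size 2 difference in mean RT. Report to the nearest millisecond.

122 ms

M(set-size 2) = 4149/7 = 592.714
M(set-size 5) = 3573/5 = 714.600
Difference = 714.600 − 592.714 = 121.886 ms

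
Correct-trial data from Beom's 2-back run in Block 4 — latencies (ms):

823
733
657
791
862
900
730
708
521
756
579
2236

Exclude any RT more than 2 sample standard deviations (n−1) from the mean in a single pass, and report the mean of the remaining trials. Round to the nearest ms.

n = 12, ΣRT = 10296, M = 858.000
Σ(x−M)² = 2203102.00; s = √(2203102.00/11) = 447.529
Cutoffs: 858.000 ± 2·447.529 → [-37.1, 1753.1]
Outside: 2236 → excluded.
Retained (n=11): Σ = 8060, mean = 8060/11 = 732.727

733 ms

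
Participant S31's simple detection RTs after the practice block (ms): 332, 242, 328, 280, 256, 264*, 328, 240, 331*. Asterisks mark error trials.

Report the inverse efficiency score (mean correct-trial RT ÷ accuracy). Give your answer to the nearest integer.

368 ms

Correct trials (n=7): 332, 242, 328, 280, 256, 328, 240
Mean correct RT = 2006/7 = 286.5714 ms
Proportion correct = 7/9
IES = 286.5714 / (7/9) = 368.449 ms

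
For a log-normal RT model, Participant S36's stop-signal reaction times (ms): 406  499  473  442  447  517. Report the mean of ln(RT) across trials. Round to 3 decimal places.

6.137

ln(RT): 6.0064, 6.2126, 6.1591, 6.0913, 6.1026, 6.2480
Σ ln(RT) = 36.8200
Mean = 36.8200/6 = 6.13666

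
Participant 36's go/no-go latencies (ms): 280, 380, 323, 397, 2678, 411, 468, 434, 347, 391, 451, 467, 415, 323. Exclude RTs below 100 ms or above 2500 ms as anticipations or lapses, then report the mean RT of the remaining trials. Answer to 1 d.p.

Excluded: 2678
Retained (n=13): Σ = 5087
Mean = 5087/13 = 391.3077

391.3 ms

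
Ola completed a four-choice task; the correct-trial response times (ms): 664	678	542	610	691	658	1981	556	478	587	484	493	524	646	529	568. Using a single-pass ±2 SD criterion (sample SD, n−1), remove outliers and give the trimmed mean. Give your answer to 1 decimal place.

580.5 ms

n = 16, ΣRT = 10689, M = 668.062
Σ(x−M)² = 1914180.94; s = √(1914180.94/15) = 357.228
Cutoffs: 668.062 ± 2·357.228 → [-46.4, 1382.5]
Outside: 1981 → excluded.
Retained (n=15): Σ = 8708, mean = 8708/15 = 580.533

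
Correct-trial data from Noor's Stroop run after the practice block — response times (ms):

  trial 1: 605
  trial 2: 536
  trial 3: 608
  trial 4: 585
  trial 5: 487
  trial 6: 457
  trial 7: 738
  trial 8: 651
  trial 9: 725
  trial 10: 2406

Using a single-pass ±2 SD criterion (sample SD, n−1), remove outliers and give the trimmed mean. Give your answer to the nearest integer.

n = 10, ΣRT = 7798, M = 779.800
Σ(x−M)² = 3013253.60; s = √(3013253.60/9) = 578.624
Cutoffs: 779.800 ± 2·578.624 → [-377.4, 1937.0]
Outside: 2406 → excluded.
Retained (n=9): Σ = 5392, mean = 5392/9 = 599.111

599 ms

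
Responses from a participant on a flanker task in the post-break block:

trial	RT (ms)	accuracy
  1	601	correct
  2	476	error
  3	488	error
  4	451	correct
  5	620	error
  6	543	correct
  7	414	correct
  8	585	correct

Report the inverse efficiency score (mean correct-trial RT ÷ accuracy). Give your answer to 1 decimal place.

Correct trials (n=5): 601, 451, 543, 414, 585
Mean correct RT = 2594/5 = 518.8000 ms
Proportion correct = 5/8
IES = 518.8000 / (5/8) = 830.080 ms

830.1 ms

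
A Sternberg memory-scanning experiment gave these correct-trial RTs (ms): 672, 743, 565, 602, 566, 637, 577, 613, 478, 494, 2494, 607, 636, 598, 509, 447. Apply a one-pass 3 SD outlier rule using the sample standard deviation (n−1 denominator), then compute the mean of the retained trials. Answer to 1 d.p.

582.9 ms

n = 16, ΣRT = 11238, M = 702.375
Σ(x−M)² = 3508789.75; s = √(3508789.75/15) = 483.652
Cutoffs: 702.375 ± 3·483.652 → [-748.6, 2153.3]
Outside: 2494 → excluded.
Retained (n=15): Σ = 8744, mean = 8744/15 = 582.933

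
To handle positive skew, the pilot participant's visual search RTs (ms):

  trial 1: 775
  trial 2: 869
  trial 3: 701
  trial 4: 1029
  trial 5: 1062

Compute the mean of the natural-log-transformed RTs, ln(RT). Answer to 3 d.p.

ln(RT): 6.6529, 6.7673, 6.5525, 6.9363, 6.9679
Σ ln(RT) = 33.8770
Mean = 33.8770/5 = 6.77539

6.775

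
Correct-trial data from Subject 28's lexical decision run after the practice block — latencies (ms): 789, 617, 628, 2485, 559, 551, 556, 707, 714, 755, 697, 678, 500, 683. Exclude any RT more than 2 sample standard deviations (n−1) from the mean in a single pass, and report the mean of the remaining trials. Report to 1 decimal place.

648.8 ms

n = 14, ΣRT = 10919, M = 779.929
Σ(x−M)² = 3223648.93; s = √(3223648.93/13) = 497.969
Cutoffs: 779.929 ± 2·497.969 → [-216.0, 1775.9]
Outside: 2485 → excluded.
Retained (n=13): Σ = 8434, mean = 8434/13 = 648.769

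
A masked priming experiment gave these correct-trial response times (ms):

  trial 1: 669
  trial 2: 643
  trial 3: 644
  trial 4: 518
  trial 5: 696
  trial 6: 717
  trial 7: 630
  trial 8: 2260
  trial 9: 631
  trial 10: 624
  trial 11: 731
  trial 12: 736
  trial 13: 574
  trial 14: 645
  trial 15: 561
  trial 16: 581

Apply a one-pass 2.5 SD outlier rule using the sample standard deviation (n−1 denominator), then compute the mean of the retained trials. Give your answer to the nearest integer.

n = 16, ΣRT = 11860, M = 741.250
Σ(x−M)² = 2517227.00; s = √(2517227.00/15) = 409.652
Cutoffs: 741.250 ± 2.5·409.652 → [-282.9, 1765.4]
Outside: 2260 → excluded.
Retained (n=15): Σ = 9600, mean = 9600/15 = 640.000

640 ms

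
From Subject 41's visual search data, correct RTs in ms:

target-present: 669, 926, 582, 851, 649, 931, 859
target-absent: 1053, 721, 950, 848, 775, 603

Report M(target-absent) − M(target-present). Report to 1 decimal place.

44.0 ms

M(target-present) = 5467/7 = 781.000
M(target-absent) = 4950/6 = 825.000
Difference = 825.000 − 781.000 = 44.000 ms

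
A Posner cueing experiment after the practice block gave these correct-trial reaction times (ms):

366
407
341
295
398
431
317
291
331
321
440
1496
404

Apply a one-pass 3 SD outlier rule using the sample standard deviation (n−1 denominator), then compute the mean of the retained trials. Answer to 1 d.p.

n = 13, ΣRT = 5838, M = 449.077
Σ(x−M)² = 1217968.92; s = √(1217968.92/12) = 318.587
Cutoffs: 449.077 ± 3·318.587 → [-506.7, 1404.8]
Outside: 1496 → excluded.
Retained (n=12): Σ = 4342, mean = 4342/12 = 361.833

361.8 ms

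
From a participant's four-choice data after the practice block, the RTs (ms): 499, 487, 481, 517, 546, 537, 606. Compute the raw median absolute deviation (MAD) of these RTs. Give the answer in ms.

Sorted: 481, 487, 499, 517, 537, 546, 606 → median = 517
|x − 517|: 18, 30, 36, 0, 29, 20, 89
Sorted deviations: 0, 18, 20, 29, 30, 36, 89 → MAD = 29

29 ms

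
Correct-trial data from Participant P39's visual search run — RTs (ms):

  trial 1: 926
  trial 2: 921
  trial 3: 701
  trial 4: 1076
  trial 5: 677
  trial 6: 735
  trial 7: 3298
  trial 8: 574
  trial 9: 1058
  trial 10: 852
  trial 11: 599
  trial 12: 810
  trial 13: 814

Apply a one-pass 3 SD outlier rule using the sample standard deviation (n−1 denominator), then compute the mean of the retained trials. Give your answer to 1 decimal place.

n = 13, ΣRT = 13041, M = 1003.154
Σ(x−M)² = 6000363.69; s = √(6000363.69/12) = 707.128
Cutoffs: 1003.154 ± 3·707.128 → [-1118.2, 3124.5]
Outside: 3298 → excluded.
Retained (n=12): Σ = 9743, mean = 9743/12 = 811.917

811.9 ms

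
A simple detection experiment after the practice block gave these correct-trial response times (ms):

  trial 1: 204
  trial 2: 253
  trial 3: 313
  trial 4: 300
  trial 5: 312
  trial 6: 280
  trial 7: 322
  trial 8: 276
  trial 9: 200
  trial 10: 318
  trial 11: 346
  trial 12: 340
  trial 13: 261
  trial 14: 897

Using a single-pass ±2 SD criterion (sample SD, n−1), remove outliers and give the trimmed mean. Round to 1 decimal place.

286.5 ms

n = 14, ΣRT = 4622, M = 330.143
Σ(x−M)² = 372447.71; s = √(372447.71/13) = 169.263
Cutoffs: 330.143 ± 2·169.263 → [-8.4, 668.7]
Outside: 897 → excluded.
Retained (n=13): Σ = 3725, mean = 3725/13 = 286.538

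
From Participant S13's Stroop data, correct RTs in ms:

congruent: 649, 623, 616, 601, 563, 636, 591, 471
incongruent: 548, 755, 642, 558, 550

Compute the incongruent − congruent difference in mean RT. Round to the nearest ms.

17 ms

M(congruent) = 4750/8 = 593.750
M(incongruent) = 3053/5 = 610.600
Difference = 610.600 − 593.750 = 16.850 ms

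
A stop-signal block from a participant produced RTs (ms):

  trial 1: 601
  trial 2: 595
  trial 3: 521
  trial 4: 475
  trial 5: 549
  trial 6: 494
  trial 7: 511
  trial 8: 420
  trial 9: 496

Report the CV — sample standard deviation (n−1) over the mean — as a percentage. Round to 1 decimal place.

n = 9, Σ = 4662, M = 518.0000
Σ(x−M)² = 26350.000; s = √(26350.000/8) = 57.3912
CV = 57.3912 / 518.0000 = 0.11079 = 11.079%

11.1%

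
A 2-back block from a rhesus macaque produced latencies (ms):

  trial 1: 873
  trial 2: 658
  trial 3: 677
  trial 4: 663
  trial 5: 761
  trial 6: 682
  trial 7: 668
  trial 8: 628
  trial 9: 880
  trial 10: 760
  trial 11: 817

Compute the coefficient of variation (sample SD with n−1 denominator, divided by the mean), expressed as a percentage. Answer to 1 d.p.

12.3%

n = 11, Σ = 8067, M = 733.3636
Σ(x−M)² = 81288.545; s = √(81288.545/10) = 90.1602
CV = 90.1602 / 733.3636 = 0.12294 = 12.294%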